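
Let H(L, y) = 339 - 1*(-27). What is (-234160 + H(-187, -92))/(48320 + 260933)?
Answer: -233794/309253 ≈ -0.75600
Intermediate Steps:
H(L, y) = 366 (H(L, y) = 339 + 27 = 366)
(-234160 + H(-187, -92))/(48320 + 260933) = (-234160 + 366)/(48320 + 260933) = -233794/309253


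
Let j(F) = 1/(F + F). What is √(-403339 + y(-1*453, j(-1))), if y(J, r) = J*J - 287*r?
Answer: 3*I*√87994/2 ≈ 444.96*I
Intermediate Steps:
j(F) = 1/(2*F)
y(J, r) = J² - 287*r
√(-403339 + y(-1*453, j(-1))) = √(-403339 + ((-1*453)² - 287/(2*(-1)))) = √(-403339 + ((-453)² - 287*(-1)/2)) = √(-403339 + (205209 - 287*(-½))) = √(-403339 + (205209 + 287/2)) = √(-403339 + 410705/2) = √(-395973/2) = 3*I*√87994/2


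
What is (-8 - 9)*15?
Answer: -255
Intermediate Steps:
(-8 - 9)*15 = -17*15 = -255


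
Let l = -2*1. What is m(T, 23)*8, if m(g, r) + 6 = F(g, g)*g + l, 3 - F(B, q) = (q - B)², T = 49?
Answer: 1112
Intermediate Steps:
F(B, q) = 3 - (q - B)²
l = -2
m(g, r) = -8 + 3*g (m(g, r) = -6 + ((3 - (g - g)²)*g - 2) = -6 + ((3 - 1*0²)*g - 2) = -6 + ((3 - 1*0)*g - 2) = -6 + ((3 + 0)*g - 2) = -6 + (3*g - 2) = -6 + (-2 + 3*g) = -8 + 3*g)
m(T, 23)*8 = (-8 + 3*49)*8 = (-8 + 147)*8 = 139*8 = 1112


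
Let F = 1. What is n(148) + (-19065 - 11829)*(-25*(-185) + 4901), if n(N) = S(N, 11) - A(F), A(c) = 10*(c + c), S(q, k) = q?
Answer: -294296116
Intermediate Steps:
A(c) = 20*c (A(c) = 10*(2*c) = 20*c)
n(N) = -20 + N (n(N) = N - 20 = -20 + N)
n(148) + (-19065 - 11829)*(-25*(-185) + 4901) = (-20 + 148) + (-19065 - 11829)*(-25*(-185) + 4901) = 128 - 30894*(4625 + 4901) = 128 - 30894*9526 = 128 - 294296244 = -294296116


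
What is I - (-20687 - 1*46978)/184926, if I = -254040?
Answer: -15659511125/61642 ≈ -2.5404e+5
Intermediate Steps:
I - (-20687 - 1*46978)/184926 = -254040 - (-20687 - 1*46978)/184926 = -254040 - (-20687 - 46978)/184926 = -254040 - (-67665)/184926 = -254040 - 1*(-22555/61642) = -254040 + 22555/61642 = -15659511125/61642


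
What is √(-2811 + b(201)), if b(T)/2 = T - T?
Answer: I*√2811 ≈ 53.019*I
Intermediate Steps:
b(T) = 0 (b(T) = 2*(T - T) = 2*0 = 0)
√(-2811 + b(201)) = √(-2811 + 0) = √(-2811) = I*√2811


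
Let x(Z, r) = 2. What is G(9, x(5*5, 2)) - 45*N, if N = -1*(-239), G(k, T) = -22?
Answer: -10777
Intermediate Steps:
N = 239
G(9, x(5*5, 2)) - 45*N = -22 - 45*239 = -22 - 10755 = -10777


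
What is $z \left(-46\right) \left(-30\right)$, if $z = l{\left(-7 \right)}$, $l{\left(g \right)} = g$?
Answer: $-9660$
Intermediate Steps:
$z = -7$
$z \left(-46\right) \left(-30\right) = \left(-7\right) \left(-46\right) \left(-30\right) = 322 \left(-30\right) = -9660$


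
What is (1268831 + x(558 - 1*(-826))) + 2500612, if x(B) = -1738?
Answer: 3767705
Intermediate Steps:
(1268831 + x(558 - 1*(-826))) + 2500612 = (1268831 - 1738) + 2500612 = 1267093 + 2500612 = 3767705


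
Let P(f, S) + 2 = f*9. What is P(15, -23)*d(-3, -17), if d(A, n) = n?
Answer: -2261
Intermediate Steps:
P(f, S) = -2 + 9*f (P(f, S) = -2 + f*9 = -2 + 9*f)
P(15, -23)*d(-3, -17) = (-2 + 9*15)*(-17) = (-2 + 135)*(-17) = 133*(-17) = -2261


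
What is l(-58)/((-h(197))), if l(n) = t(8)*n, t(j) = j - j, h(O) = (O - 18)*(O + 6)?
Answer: 0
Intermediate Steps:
h(O) = (-18 + O)*(6 + O)
t(j) = 0
l(n) = 0 (l(n) = 0*n = 0)
l(-58)/((-h(197))) = 0/((-(-108 + 197² - 12*197))) = 0/((-(-108 + 38809 - 2364))) = 0/((-1*36337)) = 0/(-36337) = 0*(-1/36337) = 0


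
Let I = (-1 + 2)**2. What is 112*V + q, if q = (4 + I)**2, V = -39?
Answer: -4343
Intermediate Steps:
I = 1 (I = 1**2 = 1)
q = 25 (q = (4 + 1)**2 = 5**2 = 25)
112*V + q = 112*(-39) + 25 = -4368 + 25 = -4343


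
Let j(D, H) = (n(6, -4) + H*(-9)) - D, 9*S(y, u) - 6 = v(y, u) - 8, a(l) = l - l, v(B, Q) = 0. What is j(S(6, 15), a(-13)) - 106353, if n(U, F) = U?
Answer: -957121/9 ≈ -1.0635e+5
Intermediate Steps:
a(l) = 0
S(y, u) = -2/9 (S(y, u) = ⅔ + (0 - 8)/9 = ⅔ + (⅑)*(-8) = ⅔ - 8/9 = -2/9)
j(D, H) = 6 - D - 9*H (j(D, H) = (6 + H*(-9)) - D = (6 - 9*H) - D = 6 - D - 9*H)
j(S(6, 15), a(-13)) - 106353 = (6 - 1*(-2/9) - 9*0) - 106353 = (6 + 2/9 + 0) - 106353 = 56/9 - 106353 = -957121/9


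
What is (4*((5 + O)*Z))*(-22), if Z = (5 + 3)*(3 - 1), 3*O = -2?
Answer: -18304/3 ≈ -6101.3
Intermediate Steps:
O = -⅔ (O = (⅓)*(-2) = -⅔ ≈ -0.66667)
Z = 16 (Z = 8*2 = 16)
(4*((5 + O)*Z))*(-22) = (4*((5 - ⅔)*16))*(-22) = (4*((13/3)*16))*(-22) = (4*(208/3))*(-22) = (832/3)*(-22) = -18304/3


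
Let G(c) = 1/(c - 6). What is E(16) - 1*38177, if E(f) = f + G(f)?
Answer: -381609/10 ≈ -38161.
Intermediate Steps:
G(c) = 1/(-6 + c)
E(f) = f + 1/(-6 + f)
E(16) - 1*38177 = (1 + 16*(-6 + 16))/(-6 + 16) - 1*38177 = (1 + 16*10)/10 - 38177 = (1 + 160)/10 - 38177 = (⅒)*161 - 38177 = 161/10 - 38177 = -381609/10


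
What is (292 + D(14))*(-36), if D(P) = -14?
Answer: -10008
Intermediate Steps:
(292 + D(14))*(-36) = (292 - 14)*(-36) = 278*(-36) = -10008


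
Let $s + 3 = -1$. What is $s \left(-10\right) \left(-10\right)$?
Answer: $-400$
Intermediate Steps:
$s = -4$ ($s = -3 - 1 = -4$)
$s \left(-10\right) \left(-10\right) = \left(-4\right) \left(-10\right) \left(-10\right) = 40 \left(-10\right) = -400$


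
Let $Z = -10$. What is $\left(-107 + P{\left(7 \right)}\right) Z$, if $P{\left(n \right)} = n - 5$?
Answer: $1050$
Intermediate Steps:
$P{\left(n \right)} = -5 + n$ ($P{\left(n \right)} = n - 5 = -5 + n$)
$\left(-107 + P{\left(7 \right)}\right) Z = \left(-107 + \left(-5 + 7\right)\right) \left(-10\right) = \left(-107 + 2\right) \left(-10\right) = \left(-105\right) \left(-10\right) = 1050$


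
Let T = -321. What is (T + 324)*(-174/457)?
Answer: -522/457 ≈ -1.1422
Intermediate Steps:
(T + 324)*(-174/457) = (-321 + 324)*(-174/457) = 3*(-174*1/457) = 3*(-174/457) = -522/457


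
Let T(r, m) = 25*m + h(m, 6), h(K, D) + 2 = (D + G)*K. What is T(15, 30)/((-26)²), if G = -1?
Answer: 449/338 ≈ 1.3284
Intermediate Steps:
h(K, D) = -2 + K*(-1 + D) (h(K, D) = -2 + (D - 1)*K = -2 + (-1 + D)*K = -2 + K*(-1 + D))
T(r, m) = -2 + 30*m (T(r, m) = 25*m + (-2 - m + 6*m) = 25*m + (-2 + 5*m) = -2 + 30*m)
T(15, 30)/((-26)²) = (-2 + 30*30)/((-26)²) = (-2 + 900)/676 = 898*(1/676) = 449/338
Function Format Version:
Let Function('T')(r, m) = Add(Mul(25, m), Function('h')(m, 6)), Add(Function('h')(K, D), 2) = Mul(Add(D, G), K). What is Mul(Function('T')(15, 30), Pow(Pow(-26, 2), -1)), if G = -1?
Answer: Rational(449, 338) ≈ 1.3284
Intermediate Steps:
Function('h')(K, D) = Add(-2, Mul(K, Add(-1, D))) (Function('h')(K, D) = Add(-2, Mul(Add(D, -1), K)) = Add(-2, Mul(Add(-1, D), K)) = Add(-2, Mul(K, Add(-1, D))))
Function('T')(r, m) = Add(-2, Mul(30, m)) (Function('T')(r, m) = Add(Mul(25, m), Add(-2, Mul(-1, m), Mul(6, m))) = Add(Mul(25, m), Add(-2, Mul(5, m))) = Add(-2, Mul(30, m)))
Mul(Function('T')(15, 30), Pow(Pow(-26, 2), -1)) = Mul(Add(-2, Mul(30, 30)), Pow(Pow(-26, 2), -1)) = Mul(Add(-2, 900), Pow(676, -1)) = Mul(898, Rational(1, 676)) = Rational(449, 338)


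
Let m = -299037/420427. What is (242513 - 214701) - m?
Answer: 11693214761/420427 ≈ 27813.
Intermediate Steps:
m = -299037/420427 (m = -299037*1/420427 = -299037/420427 ≈ -0.71127)
(242513 - 214701) - m = (242513 - 214701) - 1*(-299037/420427) = 27812 + 299037/420427 = 11693214761/420427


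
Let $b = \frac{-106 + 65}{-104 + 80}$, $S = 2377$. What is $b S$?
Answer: $\frac{97457}{24} \approx 4060.7$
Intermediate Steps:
$b = \frac{41}{24}$ ($b = - \frac{41}{-24} = \left(-41\right) \left(- \frac{1}{24}\right) = \frac{41}{24} \approx 1.7083$)
$b S = \frac{41}{24} \cdot 2377 = \frac{97457}{24}$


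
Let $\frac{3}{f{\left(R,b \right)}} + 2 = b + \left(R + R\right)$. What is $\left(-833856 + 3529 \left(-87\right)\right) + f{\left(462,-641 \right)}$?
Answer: $- \frac{320586996}{281} \approx -1.1409 \cdot 10^{6}$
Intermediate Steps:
$f{\left(R,b \right)} = \frac{3}{-2 + b + 2 R}$ ($f{\left(R,b \right)} = \frac{3}{-2 + \left(b + \left(R + R\right)\right)} = \frac{3}{-2 + \left(b + 2 R\right)} = \frac{3}{-2 + b + 2 R}$)
$\left(-833856 + 3529 \left(-87\right)\right) + f{\left(462,-641 \right)} = \left(-833856 + 3529 \left(-87\right)\right) + \frac{3}{-2 - 641 + 2 \cdot 462} = \left(-833856 - 307023\right) + \frac{3}{-2 - 641 + 924} = -1140879 + \frac{3}{281} = - \frac{320586996}{281}$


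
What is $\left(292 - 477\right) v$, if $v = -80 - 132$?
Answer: $39220$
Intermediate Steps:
$v = -212$
$\left(292 - 477\right) v = \left(292 - 477\right) \left(-212\right) = \left(-185\right) \left(-212\right) = 39220$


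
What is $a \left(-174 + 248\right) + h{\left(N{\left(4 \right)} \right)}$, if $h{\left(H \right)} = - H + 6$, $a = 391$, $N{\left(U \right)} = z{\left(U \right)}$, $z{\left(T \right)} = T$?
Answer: $28936$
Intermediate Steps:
$N{\left(U \right)} = U$
$h{\left(H \right)} = 6 - H$
$a \left(-174 + 248\right) + h{\left(N{\left(4 \right)} \right)} = 391 \left(-174 + 248\right) + \left(6 - 4\right) = 391 \cdot 74 + \left(6 - 4\right) = 28934 + 2 = 28936$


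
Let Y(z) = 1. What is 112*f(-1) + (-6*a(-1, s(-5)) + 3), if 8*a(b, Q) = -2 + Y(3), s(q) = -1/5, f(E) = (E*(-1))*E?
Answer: -433/4 ≈ -108.25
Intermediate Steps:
f(E) = -E**2 (f(E) = (-E)*E = -E**2)
s(q) = -1/5 (s(q) = -1*1/5 = -1/5)
a(b, Q) = -1/8 (a(b, Q) = (-2 + 1)/8 = (1/8)*(-1) = -1/8)
112*f(-1) + (-6*a(-1, s(-5)) + 3) = 112*(-1*(-1)**2) + (-6*(-1/8) + 3) = 112*(-1*1) + (3/4 + 3) = 112*(-1) + 15/4 = -112 + 15/4 = -433/4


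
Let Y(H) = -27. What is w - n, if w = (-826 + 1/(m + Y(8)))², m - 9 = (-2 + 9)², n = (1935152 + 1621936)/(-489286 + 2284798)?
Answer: 49048459246593/71895293 ≈ 6.8222e+5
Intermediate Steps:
n = 148212/74813 (n = 3557088/1795512 = 3557088*(1/1795512) = 148212/74813 ≈ 1.9811)
m = 58 (m = 9 + (-2 + 9)² = 9 + 7² = 9 + 49 = 58)
w = 655616025/961 (w = (-826 + 1/(58 - 27))² = (-826 + 1/31)² = (-25605/31)² = 655616025/961 ≈ 6.8222e+5)
w - n = 655616025/961 - 1*148212/74813 = 655616025/961 - 148212/74813 = 49048459246593/71895293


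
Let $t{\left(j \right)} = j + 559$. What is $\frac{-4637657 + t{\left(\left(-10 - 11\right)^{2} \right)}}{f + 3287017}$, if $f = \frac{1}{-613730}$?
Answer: $- \frac{2845655500610}{2017340943409} \approx -1.4106$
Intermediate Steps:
$f = - \frac{1}{613730} \approx -1.6294 \cdot 10^{-6}$
$t{\left(j \right)} = 559 + j$
$\frac{-4637657 + t{\left(\left(-10 - 11\right)^{2} \right)}}{f + 3287017} = \frac{-4637657 + \left(559 + \left(-10 - 11\right)^{2}\right)}{- \frac{1}{613730} + 3287017} = \frac{-4637657 + \left(559 + \left(-21\right)^{2}\right)}{\frac{2017340943409}{613730}} = \left(-4637657 + \left(559 + 441\right)\right) \frac{613730}{2017340943409} = \left(-4637657 + 1000\right) \frac{613730}{2017340943409} = \left(-4636657\right) \frac{613730}{2017340943409} = - \frac{2845655500610}{2017340943409}$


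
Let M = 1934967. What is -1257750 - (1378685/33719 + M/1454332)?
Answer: -8811485072336099/7005517244 ≈ -1.2578e+6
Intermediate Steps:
-1257750 - (1378685/33719 + M/1454332) = -1257750 - (1378685/33719 + 1934967/1454332) = -1257750 - (1378685*(1/33719) + 1934967*(1/1454332)) = -1257750 - (196955/4817 + 1934967/1454332) = -1257750 - 1*295758695099/7005517244 = -1257750 - 295758695099/7005517244 = -8811485072336099/7005517244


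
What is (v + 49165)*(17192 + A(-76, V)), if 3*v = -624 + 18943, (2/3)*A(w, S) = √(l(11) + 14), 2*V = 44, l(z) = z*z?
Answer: 2850674288/3 + 248721*√15 ≈ 9.5119e+8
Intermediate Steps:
l(z) = z²
V = 22 (V = (½)*44 = 22)
A(w, S) = 9*√15/2 (A(w, S) = 3*√(11² + 14)/2 = 3*√(121 + 14)/2 = 3*√135/2 = 3*(3*√15)/2 = 9*√15/2)
v = 18319/3 (v = (-624 + 18943)/3 = (⅓)*18319 = 18319/3 ≈ 6106.3)
(v + 49165)*(17192 + A(-76, V)) = (18319/3 + 49165)*(17192 + 9*√15/2) = 165814*(17192 + 9*√15/2)/3 = 2850674288/3 + 248721*√15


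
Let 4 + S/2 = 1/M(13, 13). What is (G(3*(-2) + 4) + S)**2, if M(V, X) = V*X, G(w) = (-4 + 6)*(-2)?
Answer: 4104676/28561 ≈ 143.72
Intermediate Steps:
G(w) = -4 (G(w) = 2*(-2) = -4)
S = -1350/169 (S = -8 + 2/((13*13)) = -8 + 2/169 = -1350/169 ≈ -7.9882)
(G(3*(-2) + 4) + S)**2 = (-4 - 1350/169)**2 = (-2026/169)**2 = 4104676/28561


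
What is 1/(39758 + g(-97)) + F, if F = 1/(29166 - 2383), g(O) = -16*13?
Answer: 66333/1059267650 ≈ 6.2622e-5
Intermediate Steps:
g(O) = -208
F = 1/26783 ≈ 3.7337e-5
1/(39758 + g(-97)) + F = 1/(39758 - 208) + 1/26783 = 1/39550 + 1/26783 = 66333/1059267650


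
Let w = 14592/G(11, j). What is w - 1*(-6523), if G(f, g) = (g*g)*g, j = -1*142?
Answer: 2334651629/357911 ≈ 6523.0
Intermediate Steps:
j = -142
G(f, g) = g³ (G(f, g) = g²*g = g³)
w = -1824/357911 (w = 14592/((-142)³) = 14592/(-2863288) = 14592*(-1/2863288) = -1824/357911 ≈ -0.0050962)
w - 1*(-6523) = -1824/357911 - 1*(-6523) = -1824/357911 + 6523 = 2334651629/357911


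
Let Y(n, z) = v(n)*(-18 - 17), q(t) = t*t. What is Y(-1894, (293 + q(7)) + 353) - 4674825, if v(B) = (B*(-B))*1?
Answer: 120878435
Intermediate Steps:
v(B) = -B² (v(B) = -B²*1 = -B²)
q(t) = t²
Y(n, z) = 35*n² (Y(n, z) = (-n²)*(-18 - 17) = -n²*(-35) = 35*n²)
Y(-1894, (293 + q(7)) + 353) - 4674825 = 35*(-1894)² - 4674825 = 35*3587236 - 4674825 = 125553260 - 4674825 = 120878435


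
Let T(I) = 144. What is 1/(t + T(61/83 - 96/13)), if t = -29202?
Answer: -1/29058 ≈ -3.4414e-5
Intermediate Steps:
1/(t + T(61/83 - 96/13)) = 1/(-29202 + 144) = 1/(-29058) = -1/29058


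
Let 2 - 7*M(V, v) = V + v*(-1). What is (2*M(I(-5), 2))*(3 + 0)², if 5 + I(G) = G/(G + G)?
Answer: 153/7 ≈ 21.857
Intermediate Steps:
I(G) = -9/2 (I(G) = -5 + G/(G + G) = -5 + G/((2*G)) = -5 + G*(1/(2*G)) = -5 + ½ = -9/2)
M(V, v) = 2/7 - V/7 + v/7 (M(V, v) = 2/7 - (V + v*(-1))/7 = 2/7 - (V - v)/7 = 2/7 + (-V/7 + v/7) = 2/7 - V/7 + v/7)
(2*M(I(-5), 2))*(3 + 0)² = (2*(2/7 - ⅐*(-9/2) + (⅐)*2))*(3 + 0)² = (2*(2/7 + 9/14 + 2/7))*3² = (2*(17/14))*9 = (17/7)*9 = 153/7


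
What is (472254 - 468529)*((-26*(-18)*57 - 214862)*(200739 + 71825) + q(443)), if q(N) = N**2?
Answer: -191064684139875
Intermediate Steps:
(472254 - 468529)*((-26*(-18)*57 - 214862)*(200739 + 71825) + q(443)) = (472254 - 468529)*((-26*(-18)*57 - 214862)*(200739 + 71825) + 443**2) = 3725*((468*57 - 214862)*272564 + 196249) = 3725*((26676 - 214862)*272564 + 196249) = 3725*(-188186*272564 + 196249) = 3725*(-51292728904 + 196249) = 3725*(-51292532655) = -191064684139875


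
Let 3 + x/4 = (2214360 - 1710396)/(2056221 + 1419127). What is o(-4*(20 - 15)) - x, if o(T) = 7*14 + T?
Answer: 77691366/868837 ≈ 89.420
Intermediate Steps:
o(T) = 98 + T
x = -9922080/868837 (x = -12 + 4*((2214360 - 1710396)/(2056221 + 1419127)) = -12 + 4*(503964/3475348) = -12 + 4*(503964*(1/3475348)) = -12 + 4*(125991/868837) = -12 + 503964/868837 = -9922080/868837 ≈ -11.420)
o(-4*(20 - 15)) - x = (98 - 4*(20 - 15)) - 1*(-9922080/868837) = (98 - 4*5) + 9922080/868837 = (98 - 20) + 9922080/868837 = 78 + 9922080/868837 = 77691366/868837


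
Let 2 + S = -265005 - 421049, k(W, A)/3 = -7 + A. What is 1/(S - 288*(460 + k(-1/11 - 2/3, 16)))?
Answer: -1/826312 ≈ -1.2102e-6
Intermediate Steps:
k(W, A) = -21 + 3*A (k(W, A) = 3*(-7 + A) = -21 + 3*A)
S = -686056 (S = -2 + (-265005 - 421049) = -2 - 686054 = -686056)
1/(S - 288*(460 + k(-1/11 - 2/3, 16))) = 1/(-686056 - 288*(460 + (-21 + 3*16))) = 1/(-686056 - 288*(460 + (-21 + 48))) = 1/(-686056 - 288*(460 + 27)) = 1/(-686056 - 288*487) = 1/(-686056 - 140256) = 1/(-826312) = -1/826312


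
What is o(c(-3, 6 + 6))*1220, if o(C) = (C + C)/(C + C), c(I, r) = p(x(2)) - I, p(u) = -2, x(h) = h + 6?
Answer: 1220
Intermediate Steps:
x(h) = 6 + h
c(I, r) = -2 - I
o(C) = 1 (o(C) = (2*C)/((2*C)) = (2*C)*(1/(2*C)) = 1)
o(c(-3, 6 + 6))*1220 = 1*1220 = 1220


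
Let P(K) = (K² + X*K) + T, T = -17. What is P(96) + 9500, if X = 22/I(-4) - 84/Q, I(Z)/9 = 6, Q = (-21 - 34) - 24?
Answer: 13395373/711 ≈ 18840.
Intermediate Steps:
Q = -79 (Q = -55 - 24 = -79)
I(Z) = 54 (I(Z) = 9*6 = 54)
X = 3137/2133 (X = 22/54 - 84/(-79) = 22*(1/54) - 84*(-1/79) = 11/27 + 84/79 = 3137/2133 ≈ 1.4707)
P(K) = -17 + K² + 3137*K/2133 (P(K) = (K² + 3137*K/2133) - 17 = -17 + K² + 3137*K/2133)
P(96) + 9500 = (-17 + 96² + (3137/2133)*96) + 9500 = (-17 + 9216 + 100384/711) + 9500 = 6640873/711 + 9500 = 13395373/711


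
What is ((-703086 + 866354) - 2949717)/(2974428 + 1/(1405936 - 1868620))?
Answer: -1289245369116/1376220244751 ≈ -0.93680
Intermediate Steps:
((-703086 + 866354) - 2949717)/(2974428 + 1/(1405936 - 1868620)) = (163268 - 2949717)/(2974428 + 1/(-462684)) = -2786449/(2974428 - 1/462684) = -2786449/1376220244751/462684 = -2786449*462684/1376220244751 = -1289245369116/1376220244751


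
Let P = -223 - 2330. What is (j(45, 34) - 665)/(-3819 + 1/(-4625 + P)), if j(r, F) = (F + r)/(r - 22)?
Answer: 109220448/630494009 ≈ 0.17323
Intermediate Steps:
j(r, F) = (F + r)/(-22 + r)
P = -2553
(j(45, 34) - 665)/(-3819 + 1/(-4625 + P)) = ((34 + 45)/(-22 + 45) - 665)/(-3819 + 1/(-4625 - 2553)) = (79/23 - 665)/(-3819 + 1/(-7178)) = ((1/23)*79 - 665)/(-3819 - 1/7178) = (79/23 - 665)/(-27412783/7178) = -15216/23*(-7178/27412783) = 109220448/630494009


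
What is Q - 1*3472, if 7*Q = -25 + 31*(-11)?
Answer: -24670/7 ≈ -3524.3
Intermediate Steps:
Q = -366/7 (Q = (-25 + 31*(-11))/7 = (-25 - 341)/7 = (⅐)*(-366) = -366/7 ≈ -52.286)
Q - 1*3472 = -366/7 - 1*3472 = -366/7 - 3472 = -24670/7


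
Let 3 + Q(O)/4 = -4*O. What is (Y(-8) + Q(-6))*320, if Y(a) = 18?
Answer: 32640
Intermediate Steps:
Q(O) = -12 - 16*O (Q(O) = -12 + 4*(-4*O) = -12 - 16*O)
(Y(-8) + Q(-6))*320 = (18 + (-12 - 16*(-6)))*320 = (18 + (-12 + 96))*320 = (18 + 84)*320 = 102*320 = 32640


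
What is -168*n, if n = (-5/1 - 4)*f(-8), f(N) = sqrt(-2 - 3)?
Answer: 1512*I*sqrt(5) ≈ 3380.9*I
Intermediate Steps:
f(N) = I*sqrt(5) (f(N) = sqrt(-5) = I*sqrt(5))
n = -9*I*sqrt(5) (n = (-5/1 - 4)*(I*sqrt(5)) = (1*(-5) - 4)*(I*sqrt(5)) = (-5 - 4)*(I*sqrt(5)) = -9*I*sqrt(5) ≈ -20.125*I)
-168*n = -(-1512)*I*sqrt(5) = 1512*I*sqrt(5)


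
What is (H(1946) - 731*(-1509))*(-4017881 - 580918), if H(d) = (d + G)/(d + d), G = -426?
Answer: -4935873707407353/973 ≈ -5.0728e+12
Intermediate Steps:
H(d) = (-426 + d)/(2*d) (H(d) = (d - 426)/(d + d) = (-426 + d)/((2*d)) = (-426 + d)*(1/(2*d)) = (-426 + d)/(2*d))
(H(1946) - 731*(-1509))*(-4017881 - 580918) = ((½)*(-426 + 1946)/1946 - 731*(-1509))*(-4017881 - 580918) = ((½)*(1/1946)*1520 + 1103079)*(-4598799) = (380/973 + 1103079)*(-4598799) = (1073296247/973)*(-4598799) = -4935873707407353/973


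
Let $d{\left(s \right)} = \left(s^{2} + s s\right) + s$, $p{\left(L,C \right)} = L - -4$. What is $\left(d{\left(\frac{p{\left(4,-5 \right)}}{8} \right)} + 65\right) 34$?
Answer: $2312$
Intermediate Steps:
$p{\left(L,C \right)} = 4 + L$ ($p{\left(L,C \right)} = L + 4 = 4 + L$)
$d{\left(s \right)} = s + 2 s^{2}$ ($d{\left(s \right)} = \left(s^{2} + s^{2}\right) + s = 2 s^{2} + s = s + 2 s^{2}$)
$\left(d{\left(\frac{p{\left(4,-5 \right)}}{8} \right)} + 65\right) 34 = \left(\frac{4 + 4}{8} \left(1 + 2 \frac{4 + 4}{8}\right) + 65\right) 34 = \left(8 \cdot \frac{1}{8} \left(1 + 2 \cdot 8 \cdot \frac{1}{8}\right) + 65\right) 34 = \left(1 \left(1 + 2 \cdot 1\right) + 65\right) 34 = \left(1 \left(1 + 2\right) + 65\right) 34 = \left(1 \cdot 3 + 65\right) 34 = \left(3 + 65\right) 34 = 68 \cdot 34 = 2312$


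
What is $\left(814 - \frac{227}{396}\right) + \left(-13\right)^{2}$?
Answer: $\frac{389041}{396} \approx 982.43$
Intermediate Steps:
$\left(814 - \frac{227}{396}\right) + \left(-13\right)^{2} = \left(814 - \frac{227}{396}\right) + 169 = \frac{322117}{396} + 169 = \frac{389041}{396}$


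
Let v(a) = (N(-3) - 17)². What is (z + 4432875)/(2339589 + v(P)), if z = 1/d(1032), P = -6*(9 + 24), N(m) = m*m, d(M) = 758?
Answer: 3360119251/1773456974 ≈ 1.8947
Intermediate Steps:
N(m) = m²
P = -198 (P = -6*33 = -198)
v(a) = 64 (v(a) = ((-3)² - 17)² = (9 - 17)² = (-8)² = 64)
z = 1/758 ≈ 0.0013193
(z + 4432875)/(2339589 + v(P)) = (1/758 + 4432875)/(2339589 + 64) = (3360119251/758)/2339653 = (3360119251/758)*(1/2339653) = 3360119251/1773456974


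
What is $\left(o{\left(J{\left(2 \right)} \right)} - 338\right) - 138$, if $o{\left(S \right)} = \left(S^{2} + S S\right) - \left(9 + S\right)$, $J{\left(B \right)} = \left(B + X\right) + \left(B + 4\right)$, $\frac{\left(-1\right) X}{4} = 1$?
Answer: $-457$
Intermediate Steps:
$X = -4$ ($X = \left(-4\right) 1 = -4$)
$J{\left(B \right)} = 2 B$ ($J{\left(B \right)} = \left(B - 4\right) + \left(B + 4\right) = \left(-4 + B\right) + \left(4 + B\right) = 2 B$)
$o{\left(S \right)} = -9 - S + 2 S^{2}$ ($o{\left(S \right)} = \left(S^{2} + S^{2}\right) - \left(9 + S\right) = 2 S^{2} - \left(9 + S\right) = -9 - S + 2 S^{2}$)
$\left(o{\left(J{\left(2 \right)} \right)} - 338\right) - 138 = \left(\left(-9 - 2 \cdot 2 + 2 \left(2 \cdot 2\right)^{2}\right) - 338\right) - 138 = \left(\left(-9 - 4 + 2 \cdot 4^{2}\right) - 338\right) - 138 = \left(\left(-9 - 4 + 2 \cdot 16\right) - 338\right) - 138 = \left(\left(-9 - 4 + 32\right) - 338\right) - 138 = \left(19 - 338\right) - 138 = -319 - 138 = -457$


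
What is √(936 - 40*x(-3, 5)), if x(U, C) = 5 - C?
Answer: 6*√26 ≈ 30.594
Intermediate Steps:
√(936 - 40*x(-3, 5)) = √(936 - 40*(5 - 1*5)) = √(936 - 40*(5 - 5)) = √(936 - 40*0) = √(936 + 0) = √936 = 6*√26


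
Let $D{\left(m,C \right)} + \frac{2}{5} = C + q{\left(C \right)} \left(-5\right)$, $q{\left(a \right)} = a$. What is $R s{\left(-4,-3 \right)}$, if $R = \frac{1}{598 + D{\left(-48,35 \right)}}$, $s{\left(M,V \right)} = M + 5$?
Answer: $\frac{5}{2288} \approx 0.0021853$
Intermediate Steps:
$s{\left(M,V \right)} = 5 + M$
$D{\left(m,C \right)} = - \frac{2}{5} - 4 C$ ($D{\left(m,C \right)} = - \frac{2}{5} + \left(C + C \left(-5\right)\right) = - \frac{2}{5} + \left(C - 5 C\right) = - \frac{2}{5} - 4 C$)
$R = \frac{5}{2288}$ ($R = \frac{1}{598 - \frac{702}{5}} = \frac{1}{\frac{2288}{5}} = \frac{5}{2288} \approx 0.0021853$)
$R s{\left(-4,-3 \right)} = \frac{5 \left(5 - 4\right)}{2288} = \frac{5}{2288} \cdot 1 = \frac{5}{2288}$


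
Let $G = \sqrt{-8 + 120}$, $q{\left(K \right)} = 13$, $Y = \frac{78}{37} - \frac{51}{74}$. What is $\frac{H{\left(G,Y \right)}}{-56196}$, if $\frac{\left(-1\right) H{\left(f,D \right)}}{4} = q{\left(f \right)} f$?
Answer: $\frac{52 \sqrt{7}}{14049} \approx 0.0097928$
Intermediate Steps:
$Y = \frac{105}{74}$ ($Y = 78 \cdot \frac{1}{37} - \frac{51}{74} = \frac{78}{37} - \frac{51}{74} = \frac{105}{74} \approx 1.4189$)
$G = 4 \sqrt{7}$ ($G = \sqrt{112} = 4 \sqrt{7} \approx 10.583$)
$H{\left(f,D \right)} = - 52 f$ ($H{\left(f,D \right)} = - 4 \cdot 13 f = - 52 f$)
$\frac{H{\left(G,Y \right)}}{-56196} = \frac{\left(-52\right) 4 \sqrt{7}}{-56196} = - 208 \sqrt{7} \left(- \frac{1}{56196}\right) = \frac{52 \sqrt{7}}{14049}$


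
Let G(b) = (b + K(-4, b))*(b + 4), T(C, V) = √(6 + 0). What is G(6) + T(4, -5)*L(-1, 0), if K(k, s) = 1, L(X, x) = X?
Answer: 70 - √6 ≈ 67.551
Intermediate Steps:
T(C, V) = √6
G(b) = (1 + b)*(4 + b) (G(b) = (b + 1)*(b + 4) = (1 + b)*(4 + b))
G(6) + T(4, -5)*L(-1, 0) = (4 + 6² + 5*6) + √6*(-1) = (4 + 36 + 30) - √6 = 70 - √6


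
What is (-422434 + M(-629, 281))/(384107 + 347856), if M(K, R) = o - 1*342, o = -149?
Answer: -422925/731963 ≈ -0.57780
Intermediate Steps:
M(K, R) = -491 (M(K, R) = -149 - 1*342 = -149 - 342 = -491)
(-422434 + M(-629, 281))/(384107 + 347856) = (-422434 - 491)/(384107 + 347856) = -422925/731963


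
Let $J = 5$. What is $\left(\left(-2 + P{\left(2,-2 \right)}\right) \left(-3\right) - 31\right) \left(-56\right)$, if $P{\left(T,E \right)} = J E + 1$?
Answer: $-112$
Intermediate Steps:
$P{\left(T,E \right)} = 1 + 5 E$ ($P{\left(T,E \right)} = 5 E + 1 = 1 + 5 E$)
$\left(\left(-2 + P{\left(2,-2 \right)}\right) \left(-3\right) - 31\right) \left(-56\right) = \left(\left(-2 + \left(1 + 5 \left(-2\right)\right)\right) \left(-3\right) - 31\right) \left(-56\right) = \left(\left(-2 + \left(1 - 10\right)\right) \left(-3\right) - 31\right) \left(-56\right) = \left(\left(-2 - 9\right) \left(-3\right) - 31\right) \left(-56\right) = \left(\left(-11\right) \left(-3\right) - 31\right) \left(-56\right) = \left(33 - 31\right) \left(-56\right) = 2 \left(-56\right) = -112$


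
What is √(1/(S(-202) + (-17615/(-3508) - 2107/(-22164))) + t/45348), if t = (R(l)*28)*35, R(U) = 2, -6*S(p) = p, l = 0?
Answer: 4*√78755740765399012743465/4273252178955 ≈ 0.26269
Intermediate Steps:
S(p) = -p/6
t = 1960 (t = (2*28)*35 = 56*35 = 1960)
√(1/(S(-202) + (-17615/(-3508) - 2107/(-22164))) + t/45348) = √(1/(-⅙*(-202) + (-17615/(-3508) - 2107/(-22164))) + 1960/45348) = √(1/(101/3 + (-17615*(-1/3508) - 2107*(-1/22164))) + 1960*(1/45348)) = √(1/(101/3 + (17615/3508 + 2107/22164)) + 490/11337) = √(1/(101/3 + 49726277/9718914) + 490/11337) = √(1/(376929715/9718914) + 490/11337) = √(9718914/376929715 + 490/11337) = √(294878888368/4273252178955) = 4*√78755740765399012743465/4273252178955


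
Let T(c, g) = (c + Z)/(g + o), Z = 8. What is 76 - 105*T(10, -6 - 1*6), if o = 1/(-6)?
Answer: 16888/73 ≈ 231.34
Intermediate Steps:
o = -⅙ ≈ -0.16667
T(c, g) = (8 + c)/(-⅙ + g) (T(c, g) = (c + 8)/(g - ⅙) = (8 + c)/(-⅙ + g))
76 - 105*T(10, -6 - 1*6) = 76 - 630*(8 + 10)/(-1 + 6*(-6 - 1*6)) = 76 - 630*18/(-1 + 6*(-6 - 6)) = 76 - 630*18/(-1 + 6*(-12)) = 76 - 630*18/(-1 - 72) = 76 - 630*18/(-73) = 76 - 630*(-1)*18/73 = 76 - 105*(-108/73) = 76 + 11340/73 = 16888/73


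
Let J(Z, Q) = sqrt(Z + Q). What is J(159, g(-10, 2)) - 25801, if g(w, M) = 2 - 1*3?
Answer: -25801 + sqrt(158) ≈ -25788.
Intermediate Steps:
g(w, M) = -1 (g(w, M) = 2 - 3 = -1)
J(Z, Q) = sqrt(Q + Z)
J(159, g(-10, 2)) - 25801 = sqrt(-1 + 159) - 25801 = sqrt(158) - 25801 = -25801 + sqrt(158)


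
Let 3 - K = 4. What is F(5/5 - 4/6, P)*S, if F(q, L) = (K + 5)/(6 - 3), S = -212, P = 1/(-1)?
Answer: -848/3 ≈ -282.67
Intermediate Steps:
P = -1
K = -1 (K = 3 - 1*4 = 3 - 4 = -1)
F(q, L) = 4/3 (F(q, L) = (-1 + 5)/(6 - 3) = 4/3)
F(5/5 - 4/6, P)*S = (4/3)*(-212) = -848/3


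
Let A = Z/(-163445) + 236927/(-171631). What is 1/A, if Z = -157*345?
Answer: -5610445759/5885628080 ≈ -0.95325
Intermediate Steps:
Z = -54165
A = -5885628080/5610445759 (A = -54165/(-163445) + 236927/(-171631) = -54165*(-1/163445) + 236927*(-1/171631) = 10833/32689 - 236927/171631 = -5885628080/5610445759 ≈ -1.0490)
1/A = 1/(-5885628080/5610445759) = -5610445759/5885628080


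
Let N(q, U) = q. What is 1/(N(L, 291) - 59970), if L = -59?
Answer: -1/60029 ≈ -1.6659e-5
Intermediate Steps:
1/(N(L, 291) - 59970) = 1/(-59 - 59970) = 1/(-60029) = -1/60029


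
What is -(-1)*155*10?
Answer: 1550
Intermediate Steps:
-(-1)*155*10 = -(-1)*1550 = -1*(-1550) = 1550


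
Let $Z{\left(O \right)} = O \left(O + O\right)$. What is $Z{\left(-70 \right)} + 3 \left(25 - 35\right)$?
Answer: $9770$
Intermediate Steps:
$Z{\left(O \right)} = 2 O^{2}$ ($Z{\left(O \right)} = O 2 O = 2 O^{2}$)
$Z{\left(-70 \right)} + 3 \left(25 - 35\right) = 2 \left(-70\right)^{2} + 3 \left(25 - 35\right) = 2 \cdot 4900 + 3 \left(-10\right) = 9800 - 30 = 9770$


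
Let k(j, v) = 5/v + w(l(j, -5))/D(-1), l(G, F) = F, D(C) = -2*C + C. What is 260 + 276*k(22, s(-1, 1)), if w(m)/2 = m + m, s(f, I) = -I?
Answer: -6640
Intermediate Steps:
D(C) = -C
w(m) = 4*m (w(m) = 2*(m + m) = 2*(2*m) = 4*m)
k(j, v) = -20 + 5/v (k(j, v) = 5/v + (4*(-5))/((-1*(-1))) = 5/v - 20/1 = 5/v - 20*1 = 5/v - 20 = -20 + 5/v)
260 + 276*k(22, s(-1, 1)) = 260 + 276*(-20 + 5/((-1*1))) = 260 + 276*(-20 + 5/(-1)) = 260 + 276*(-20 + 5*(-1)) = 260 + 276*(-20 - 5) = 260 + 276*(-25) = 260 - 6900 = -6640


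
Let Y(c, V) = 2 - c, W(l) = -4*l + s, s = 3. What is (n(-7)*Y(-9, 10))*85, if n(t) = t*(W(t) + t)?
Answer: -157080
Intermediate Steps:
W(l) = 3 - 4*l (W(l) = -4*l + 3 = 3 - 4*l)
n(t) = t*(3 - 3*t) (n(t) = t*((3 - 4*t) + t) = t*(3 - 3*t))
(n(-7)*Y(-9, 10))*85 = ((3*(-7)*(1 - 1*(-7)))*(2 - 1*(-9)))*85 = ((3*(-7)*(1 + 7))*(2 + 9))*85 = ((3*(-7)*8)*11)*85 = -168*11*85 = -1848*85 = -157080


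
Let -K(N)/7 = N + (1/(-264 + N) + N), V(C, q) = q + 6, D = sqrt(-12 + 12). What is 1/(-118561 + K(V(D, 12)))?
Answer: -246/29227991 ≈ -8.4166e-6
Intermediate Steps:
D = 0 (D = sqrt(0) = 0)
V(C, q) = 6 + q
K(N) = -14*N - 7/(-264 + N) (K(N) = -7*(N + (1/(-264 + N) + N)) = -7*(N + (N + 1/(-264 + N))) = -7*(1/(-264 + N) + 2*N) = -14*N - 7/(-264 + N))
1/(-118561 + K(V(D, 12))) = 1/(-118561 + 7*(-1 - 2*(6 + 12)**2 + 528*(6 + 12))/(-264 + (6 + 12))) = 1/(-118561 + 7*(-1 - 2*18**2 + 528*18)/(-264 + 18)) = 1/(-118561 + 7*(-1 - 2*324 + 9504)/(-246)) = 1/(-118561 + 7*(-1/246)*(-1 - 648 + 9504)) = 1/(-118561 + 7*(-1/246)*8855) = 1/(-118561 - 61985/246) = 1/(-29227991/246) = -246/29227991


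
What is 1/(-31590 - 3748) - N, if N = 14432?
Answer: -509998017/35338 ≈ -14432.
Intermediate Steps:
1/(-31590 - 3748) - N = 1/(-31590 - 3748) - 1*14432 = 1/(-35338) - 14432 = -1/35338 - 14432 = -509998017/35338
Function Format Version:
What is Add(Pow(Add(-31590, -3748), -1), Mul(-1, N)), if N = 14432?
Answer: Rational(-509998017, 35338) ≈ -14432.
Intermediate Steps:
Add(Pow(Add(-31590, -3748), -1), Mul(-1, N)) = Add(Pow(Add(-31590, -3748), -1), Mul(-1, 14432)) = Add(Pow(-35338, -1), -14432) = Add(Rational(-1, 35338), -14432) = Rational(-509998017, 35338)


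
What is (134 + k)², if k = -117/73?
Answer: 93412225/5329 ≈ 17529.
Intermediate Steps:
k = -117/73 (k = -117*1/73 = -117/73 ≈ -1.6027)
(134 + k)² = (134 - 117/73)² = (9665/73)² = 93412225/5329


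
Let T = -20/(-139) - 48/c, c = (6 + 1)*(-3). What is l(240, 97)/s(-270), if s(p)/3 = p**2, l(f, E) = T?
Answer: 197/17732925 ≈ 1.1109e-5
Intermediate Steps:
c = -21 (c = 7*(-3) = -21)
T = 2364/973 (T = -20/(-139) - 48/(-21) = -20*(-1/139) - 48*(-1/21) = 20/139 + 16/7 = 2364/973 ≈ 2.4296)
l(f, E) = 2364/973
s(p) = 3*p**2
l(240, 97)/s(-270) = 2364/(973*((3*(-270)**2))) = 2364/(973*((3*72900))) = (2364/973)/218700 = (2364/973)*(1/218700) = 197/17732925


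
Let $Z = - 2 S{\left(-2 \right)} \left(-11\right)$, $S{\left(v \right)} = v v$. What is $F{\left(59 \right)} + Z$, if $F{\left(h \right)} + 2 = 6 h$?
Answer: $440$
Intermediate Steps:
$F{\left(h \right)} = -2 + 6 h$
$S{\left(v \right)} = v^{2}$
$Z = 88$ ($Z = - 2 \left(-2\right)^{2} \left(-11\right) = \left(-2\right) 4 \left(-11\right) = \left(-8\right) \left(-11\right) = 88$)
$F{\left(59 \right)} + Z = \left(-2 + 6 \cdot 59\right) + 88 = \left(-2 + 354\right) + 88 = 352 + 88 = 440$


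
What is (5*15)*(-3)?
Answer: -225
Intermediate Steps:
(5*15)*(-3) = 75*(-3) = -225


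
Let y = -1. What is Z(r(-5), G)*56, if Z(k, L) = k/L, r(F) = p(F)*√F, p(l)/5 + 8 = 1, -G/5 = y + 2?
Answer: 392*I*√5 ≈ 876.54*I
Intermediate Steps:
G = -5 (G = -5*(-1 + 2) = -5*1 = -5)
p(l) = -35 (p(l) = -40 + 5*1 = -40 + 5 = -35)
r(F) = -35*√F
Z(r(-5), G)*56 = (-35*I*√5/(-5))*56 = (-35*I*√5*(-⅕))*56 = (7*I*√5)*56 = 392*I*√5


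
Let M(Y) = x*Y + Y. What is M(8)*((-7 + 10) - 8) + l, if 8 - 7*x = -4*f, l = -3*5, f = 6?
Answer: -1665/7 ≈ -237.86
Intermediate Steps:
l = -15
x = 32/7 (x = 8/7 - (-4)*6/7 = 8/7 - ⅐*(-24) = 8/7 + 24/7 = 32/7 ≈ 4.5714)
M(Y) = 39*Y/7 (M(Y) = 32*Y/7 + Y = 39*Y/7)
M(8)*((-7 + 10) - 8) + l = ((39/7)*8)*((-7 + 10) - 8) - 15 = 312*(3 - 8)/7 - 15 = (312/7)*(-5) - 15 = -1560/7 - 15 = -1665/7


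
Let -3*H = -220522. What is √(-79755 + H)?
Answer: I*√56229/3 ≈ 79.042*I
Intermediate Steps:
H = 220522/3 (H = -⅓*(-220522) = 220522/3 ≈ 73507.)
√(-79755 + H) = √(-79755 + 220522/3) = √(-18743/3) = I*√56229/3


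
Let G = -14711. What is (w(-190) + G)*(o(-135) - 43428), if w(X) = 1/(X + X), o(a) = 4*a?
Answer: 61447269552/95 ≈ 6.4681e+8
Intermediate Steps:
w(X) = 1/(2*X)
(w(-190) + G)*(o(-135) - 43428) = ((1/2)/(-190) - 14711)*(4*(-135) - 43428) = ((1/2)*(-1/190) - 14711)*(-540 - 43428) = (-1/380 - 14711)*(-43968) = -5590181/380*(-43968) = 61447269552/95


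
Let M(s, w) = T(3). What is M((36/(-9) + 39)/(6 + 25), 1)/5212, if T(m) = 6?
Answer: 3/2606 ≈ 0.0011512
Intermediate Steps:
M(s, w) = 6
M((36/(-9) + 39)/(6 + 25), 1)/5212 = 6/5212 = 6*(1/5212) = 3/2606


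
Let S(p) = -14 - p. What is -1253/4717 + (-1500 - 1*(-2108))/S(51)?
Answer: -2949381/306605 ≈ -9.6195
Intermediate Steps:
-1253/4717 + (-1500 - 1*(-2108))/S(51) = -1253/4717 + (-1500 - 1*(-2108))/(-14 - 1*51) = -1253*1/4717 + (-1500 + 2108)/(-14 - 51) = -1253/4717 + 608/(-65) = -1253/4717 + 608*(-1/65) = -1253/4717 - 608/65 = -2949381/306605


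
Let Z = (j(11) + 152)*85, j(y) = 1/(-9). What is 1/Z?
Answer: 9/116195 ≈ 7.7456e-5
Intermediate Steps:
j(y) = -⅑
Z = 116195/9 (Z = (-⅑ + 152)*85 = (1367/9)*85 = 116195/9 ≈ 12911.)
1/Z = 1/(116195/9) = 9/116195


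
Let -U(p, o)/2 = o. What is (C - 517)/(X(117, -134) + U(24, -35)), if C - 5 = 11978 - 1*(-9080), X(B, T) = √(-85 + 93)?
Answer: 359555/1223 - 10273*√2/1223 ≈ 282.12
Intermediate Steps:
U(p, o) = -2*o
X(B, T) = 2*√2 (X(B, T) = √8 = 2*√2)
C = 21063 (C = 5 + (11978 - 1*(-9080)) = 5 + (11978 + 9080) = 5 + 21058 = 21063)
(C - 517)/(X(117, -134) + U(24, -35)) = (21063 - 517)/(2*√2 - 2*(-35)) = 20546/(2*√2 + 70) = 20546/(70 + 2*√2)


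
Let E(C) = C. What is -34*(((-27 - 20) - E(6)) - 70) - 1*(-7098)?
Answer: 11280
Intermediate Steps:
-34*(((-27 - 20) - E(6)) - 70) - 1*(-7098) = -34*(((-27 - 20) - 1*6) - 70) - 1*(-7098) = -34*((-47 - 6) - 70) + 7098 = -34*(-53 - 70) + 7098 = -34*(-123) + 7098 = 4182 + 7098 = 11280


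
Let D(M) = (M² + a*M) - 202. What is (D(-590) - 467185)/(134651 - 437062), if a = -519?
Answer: -186923/302411 ≈ -0.61811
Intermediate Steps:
D(M) = -202 + M² - 519*M (D(M) = (M² - 519*M) - 202 = -202 + M² - 519*M)
(D(-590) - 467185)/(134651 - 437062) = ((-202 + (-590)² - 519*(-590)) - 467185)/(134651 - 437062) = ((-202 + 348100 + 306210) - 467185)/(-302411) = (654108 - 467185)*(-1/302411) = 186923*(-1/302411) = -186923/302411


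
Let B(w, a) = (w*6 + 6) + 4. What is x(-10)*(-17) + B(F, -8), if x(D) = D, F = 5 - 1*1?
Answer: 204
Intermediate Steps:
F = 4 (F = 5 - 1 = 4)
B(w, a) = 10 + 6*w (B(w, a) = (6*w + 6) + 4 = (6 + 6*w) + 4 = 10 + 6*w)
x(-10)*(-17) + B(F, -8) = -10*(-17) + (10 + 6*4) = 170 + (10 + 24) = 170 + 34 = 204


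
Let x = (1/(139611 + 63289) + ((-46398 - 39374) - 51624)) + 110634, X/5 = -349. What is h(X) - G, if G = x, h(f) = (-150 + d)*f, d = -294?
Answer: 162632871799/202900 ≈ 8.0154e+5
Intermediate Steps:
X = -1745 (X = 5*(-349) = -1745)
h(f) = -444*f (h(f) = (-150 - 294)*f = -444*f)
x = -5430009799/202900 (x = (1/202900 + (-85772 - 51624)) + 110634 = (1/202900 - 137396) + 110634 = -27877648399/202900 + 110634 = -5430009799/202900 ≈ -26762.)
G = -5430009799/202900 ≈ -26762.
h(X) - G = -444*(-1745) - 1*(-5430009799/202900) = 774780 + 5430009799/202900 = 162632871799/202900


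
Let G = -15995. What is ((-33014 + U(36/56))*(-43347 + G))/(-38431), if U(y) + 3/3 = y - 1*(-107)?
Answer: -13669518713/269017 ≈ -50813.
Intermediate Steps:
U(y) = 106 + y (U(y) = -1 + (y - 1*(-107)) = -1 + (y + 107) = -1 + (107 + y) = 106 + y)
((-33014 + U(36/56))*(-43347 + G))/(-38431) = ((-33014 + (106 + 36/56))*(-43347 - 15995))/(-38431) = ((-33014 + (106 + 36*(1/56)))*(-59342))*(-1/38431) = ((-33014 + (106 + 9/14))*(-59342))*(-1/38431) = ((-33014 + 1493/14)*(-59342))*(-1/38431) = -460703/14*(-59342)*(-1/38431) = (13669518713/7)*(-1/38431) = -13669518713/269017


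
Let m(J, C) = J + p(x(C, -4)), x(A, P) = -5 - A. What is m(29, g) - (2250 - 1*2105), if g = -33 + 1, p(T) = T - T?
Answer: -116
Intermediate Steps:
p(T) = 0
g = -32
m(J, C) = J (m(J, C) = J + 0 = J)
m(29, g) - (2250 - 1*2105) = 29 - (2250 - 1*2105) = 29 - (2250 - 2105) = 29 - 1*145 = 29 - 145 = -116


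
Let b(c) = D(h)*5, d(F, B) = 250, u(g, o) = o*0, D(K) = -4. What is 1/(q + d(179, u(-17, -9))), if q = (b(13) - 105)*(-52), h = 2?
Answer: 1/6750 ≈ 0.00014815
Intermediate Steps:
u(g, o) = 0
b(c) = -20 (b(c) = -4*5 = -20)
q = 6500 (q = (-20 - 105)*(-52) = -125*(-52) = 6500)
1/(q + d(179, u(-17, -9))) = 1/(6500 + 250) = 1/6750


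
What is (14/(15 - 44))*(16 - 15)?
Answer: -14/29 ≈ -0.48276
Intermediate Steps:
(14/(15 - 44))*(16 - 15) = (14/(-29))*1 = (14*(-1/29))*1 = -14/29*1 = -14/29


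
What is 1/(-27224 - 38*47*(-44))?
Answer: 1/51360 ≈ 1.9470e-5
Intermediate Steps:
1/(-27224 - 38*47*(-44)) = 1/(-27224 - 1786*(-44)) = 1/(-27224 + 78584) = 1/51360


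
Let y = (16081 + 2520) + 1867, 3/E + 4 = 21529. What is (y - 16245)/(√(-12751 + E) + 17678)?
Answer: 267821920975/1121181410562 - 21115*I*√6564294422/1121181410562 ≈ 0.23887 - 0.0015258*I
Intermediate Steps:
E = 1/7175 (E = 3/(-4 + 21529) = 3/21525 = 3*(1/21525) = 1/7175 ≈ 0.00013937)
y = 20468 (y = 18601 + 1867 = 20468)
(y - 16245)/(√(-12751 + E) + 17678) = (20468 - 16245)/(√(-12751 + 1/7175) + 17678) = 4223/(√(-91488424/7175) + 17678) = 4223/(2*I*√6564294422/1435 + 17678) = 4223/(17678 + 2*I*√6564294422/1435)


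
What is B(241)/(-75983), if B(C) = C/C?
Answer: -1/75983 ≈ -1.3161e-5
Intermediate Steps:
B(C) = 1
B(241)/(-75983) = 1/(-75983) = 1*(-1/75983) = -1/75983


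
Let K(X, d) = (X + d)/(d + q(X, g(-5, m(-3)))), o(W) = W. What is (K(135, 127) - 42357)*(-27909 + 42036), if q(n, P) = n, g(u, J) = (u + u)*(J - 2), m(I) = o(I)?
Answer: -598363212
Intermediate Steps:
m(I) = I
g(u, J) = 2*u*(-2 + J) (g(u, J) = (2*u)*(-2 + J) = 2*u*(-2 + J))
K(X, d) = 1 (K(X, d) = (X + d)/(d + X) = (X + d)/(X + d) = 1)
(K(135, 127) - 42357)*(-27909 + 42036) = (1 - 42357)*(-27909 + 42036) = -42356*14127 = -598363212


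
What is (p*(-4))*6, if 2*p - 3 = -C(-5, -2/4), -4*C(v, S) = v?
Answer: -21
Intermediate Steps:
C(v, S) = -v/4
p = 7/8 (p = 3/2 + (-(-1)*(-5)/4)/2 = 3/2 + (-1*5/4)/2 = 3/2 + (1/2)*(-5/4) = 3/2 - 5/8 = 7/8 ≈ 0.87500)
(p*(-4))*6 = ((7/8)*(-4))*6 = -7/2*6 = -21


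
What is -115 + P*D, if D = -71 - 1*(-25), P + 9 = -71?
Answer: 3565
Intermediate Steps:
P = -80 (P = -9 - 71 = -80)
D = -46 (D = -71 + 25 = -46)
-115 + P*D = -115 - 80*(-46) = -115 + 3680 = 3565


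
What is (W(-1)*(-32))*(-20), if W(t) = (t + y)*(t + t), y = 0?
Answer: 1280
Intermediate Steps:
W(t) = 2*t**2 (W(t) = (t + 0)*(t + t) = t*(2*t) = 2*t**2)
(W(-1)*(-32))*(-20) = ((2*(-1)**2)*(-32))*(-20) = ((2*1)*(-32))*(-20) = (2*(-32))*(-20) = -64*(-20) = 1280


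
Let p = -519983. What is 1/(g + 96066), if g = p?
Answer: -1/423917 ≈ -2.3590e-6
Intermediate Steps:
g = -519983
1/(g + 96066) = 1/(-519983 + 96066) = 1/(-423917) = -1/423917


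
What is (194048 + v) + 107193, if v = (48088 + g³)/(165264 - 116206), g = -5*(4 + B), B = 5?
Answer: 14778237941/49058 ≈ 3.0124e+5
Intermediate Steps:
g = -45 (g = -5*(4 + 5) = -5*9 = -45)
v = -43037/49058 (v = (48088 + (-45)³)/(165264 - 116206) = (48088 - 91125)/49058 = -43037*1/49058 = -43037/49058 ≈ -0.87727)
(194048 + v) + 107193 = (194048 - 43037/49058) + 107193 = 9519563747/49058 + 107193 = 14778237941/49058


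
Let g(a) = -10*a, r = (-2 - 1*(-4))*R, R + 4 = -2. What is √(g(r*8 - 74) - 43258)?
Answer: I*√41558 ≈ 203.86*I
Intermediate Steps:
R = -6 (R = -4 - 2 = -6)
r = -12 (r = (-2 - 1*(-4))*(-6) = (-2 + 4)*(-6) = 2*(-6) = -12)
√(g(r*8 - 74) - 43258) = √(-10*(-12*8 - 74) - 43258) = √(-10*(-96 - 74) - 43258) = √(-10*(-170) - 43258) = √(1700 - 43258) = √(-41558) = I*√41558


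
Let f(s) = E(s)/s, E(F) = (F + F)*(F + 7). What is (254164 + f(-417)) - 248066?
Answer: 5278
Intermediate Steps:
E(F) = 2*F*(7 + F) (E(F) = (2*F)*(7 + F) = 2*F*(7 + F))
f(s) = 14 + 2*s (f(s) = (2*s*(7 + s))/s = 14 + 2*s)
(254164 + f(-417)) - 248066 = (254164 + (14 + 2*(-417))) - 248066 = (254164 + (14 - 834)) - 248066 = (254164 - 820) - 248066 = 253344 - 248066 = 5278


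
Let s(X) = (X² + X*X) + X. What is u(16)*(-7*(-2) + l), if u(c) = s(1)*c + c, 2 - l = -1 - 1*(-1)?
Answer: 1024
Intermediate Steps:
s(X) = X + 2*X² (s(X) = (X² + X²) + X = 2*X² + X = X + 2*X²)
l = 2 (l = 2 - (-1 - 1*(-1)) = 2 - (-1 + 1) = 2 - 1*0 = 2 + 0 = 2)
u(c) = 4*c (u(c) = (1*(1 + 2*1))*c + c = (1*(1 + 2))*c + c = (1*3)*c + c = 3*c + c = 4*c)
u(16)*(-7*(-2) + l) = (4*16)*(-7*(-2) + 2) = 64*(14 + 2) = 64*16 = 1024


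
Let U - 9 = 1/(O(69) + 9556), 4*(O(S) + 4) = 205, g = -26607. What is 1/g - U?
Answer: -9198637060/1022054691 ≈ -9.0001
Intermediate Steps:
O(S) = 189/4 (O(S) = -4 + (¼)*205 = -4 + 205/4 = 189/4)
U = 345721/38413 (U = 9 + 1/(189/4 + 9556) = 9 + 1/(38413/4) = 9 + 4/38413 = 345721/38413 ≈ 9.0001)
1/g - U = 1/(-26607) - 1*345721/38413 = -1/26607 - 345721/38413 = -9198637060/1022054691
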